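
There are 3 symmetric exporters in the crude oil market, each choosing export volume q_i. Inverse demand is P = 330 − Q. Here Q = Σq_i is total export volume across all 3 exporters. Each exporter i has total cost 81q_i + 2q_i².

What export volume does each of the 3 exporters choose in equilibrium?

31.125

A representative exporter's profit is π_i = q_i(330 − Q) − 81q_i − 2q_i², with Q = q_i + Σ_{j≠i} q_j.
First-order condition: 249 − 6q_i − Σ_{j≠i} q_j = 0.
With identical exporters, set every q_j = q: then 249 − 6q − 2q = 0, i.e. q = 249/8 = 31.125.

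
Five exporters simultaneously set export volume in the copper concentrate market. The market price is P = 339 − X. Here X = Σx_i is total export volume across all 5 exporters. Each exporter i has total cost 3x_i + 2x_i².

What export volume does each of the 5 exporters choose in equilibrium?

A representative exporter's profit is π_i = x_i(339 − X) − 3x_i − 2x_i², with X = x_i + Σ_{j≠i} x_j.
First-order condition: 336 − 6x_i − Σ_{j≠i} x_j = 0.
Imposing symmetry (x_j = x for all j) turns Σ_{j≠i} x_j into 4x, so 336 = 10x and x = 33.6.

33.6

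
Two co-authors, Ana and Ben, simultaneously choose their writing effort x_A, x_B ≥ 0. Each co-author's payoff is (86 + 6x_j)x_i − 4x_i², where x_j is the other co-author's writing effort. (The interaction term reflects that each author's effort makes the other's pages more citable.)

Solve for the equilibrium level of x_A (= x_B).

43

Ana's payoff is (86 + 6x_B)x_A − 4x_A².
∂π/∂x_A = 86 + 6x_B − 8x_A = 0, so x_A = 10.75 + 0.75x_B.
The game is symmetric, so in equilibrium x_B = x_A: the reaction function gives 0.25x_A = 10.75, hence x_A = 43.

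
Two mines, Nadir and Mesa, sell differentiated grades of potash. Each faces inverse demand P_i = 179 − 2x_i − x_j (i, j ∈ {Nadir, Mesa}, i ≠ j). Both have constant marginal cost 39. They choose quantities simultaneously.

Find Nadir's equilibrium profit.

Mine Nadir's profit: π = x_{Nadir}(179 − 2x_{Nadir} − x_{Mesa}) − 39x_{Nadir}.
∂π/∂x_{Nadir} = 140 − 4x_{Nadir} − x_{Mesa} = 0 ⇒ x_{Nadir} = 35 − 0.25x_{Mesa}.
The game is symmetric, so in equilibrium x_{Mesa} = x_{Nadir}: the reaction function gives 1.25x_{Nadir} = 35, hence x_{Nadir} = 28.
P_{Nadir} = 179 − 2·28 − 28 = 95.
Profit = (95 − 39)·28 = 1568.

1568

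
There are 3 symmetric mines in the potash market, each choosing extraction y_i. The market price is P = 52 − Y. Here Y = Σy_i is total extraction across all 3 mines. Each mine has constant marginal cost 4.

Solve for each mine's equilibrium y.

A representative mine's profit is π_i = y_i(52 − Y) − 4y_i, with Y = y_i + Σ_{j≠i} y_j.
First-order condition: 48 − 2y_i − Σ_{j≠i} y_j = 0.
In a symmetric equilibrium every mine chooses the same y, so Σ_{j≠i} y_j = 2y. The condition becomes 48 − 4y = 0, giving y = 48/4 = 12.

12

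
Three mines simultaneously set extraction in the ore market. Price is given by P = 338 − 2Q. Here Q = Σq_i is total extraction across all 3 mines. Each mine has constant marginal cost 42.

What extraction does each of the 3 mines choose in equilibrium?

A representative mine's profit is π_i = q_i(338 − 2Q) − 42q_i, with Q = q_i + Σ_{j≠i} q_j.
First-order condition: 296 − 4q_i − 2Σ_{j≠i} q_j = 0.
Imposing symmetry (q_j = q for all j) turns Σ_{j≠i} q_j into 2q, so 296 = 8q and q = 37.

37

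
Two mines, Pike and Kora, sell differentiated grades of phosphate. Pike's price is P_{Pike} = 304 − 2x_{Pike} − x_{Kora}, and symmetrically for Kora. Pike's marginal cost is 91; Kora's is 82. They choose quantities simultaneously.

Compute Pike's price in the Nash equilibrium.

Mine Pike's profit: π = x_{Pike}(304 − 2x_{Pike} − x_{Kora}) − 91x_{Pike}.
∂π/∂x_{Pike} = 213 − 4x_{Pike} − x_{Kora} = 0 ⇒ x_{Pike} = 53.25 − 0.25x_{Kora}.
Similarly x_{Kora} = 55.5 − 0.25x_{Pike}.
Substituting the second reaction function into the first: x_{Pike} = 53.25 − 0.25(55.5 − 0.25x_{Pike}), which gives 0.9375x_{Pike} = 39.375 ⇒ x_{Pike} = 42.
Then x_{Kora} = 55.5 − 0.25·42 = 45.
P_{Pike} = 304 − 2·42 − 45 = 175.

175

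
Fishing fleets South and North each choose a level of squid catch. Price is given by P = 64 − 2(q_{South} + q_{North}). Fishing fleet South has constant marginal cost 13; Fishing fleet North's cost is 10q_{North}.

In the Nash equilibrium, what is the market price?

Fishing fleet South's profit: π = q_{South}(64 − 2(q_{South} + q_{North})) − 13q_{South}.
∂π/∂q_{South} = 51 − 4q_{South} − 2q_{North} = 0, so q_{South} = 12.75 − 0.5q_{North}.
By the same steps for North: q_{North} = 13.5 − 0.5q_{South}.
Solving the two reaction functions simultaneously: (1 − (−0.5)(−0.5))q_{South} = 12.75 − 0.5·13.5, so 0.75q_{South} = 6 and q_{South} = 8.
Then q_{North} = 13.5 − 0.5·8 = 9.5.
Equilibrium price: P = 64 − 2·17.5 = 29.

29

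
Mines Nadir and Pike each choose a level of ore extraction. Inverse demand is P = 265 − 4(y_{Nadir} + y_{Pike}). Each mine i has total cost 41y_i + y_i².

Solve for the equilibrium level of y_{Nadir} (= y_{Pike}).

Mine Nadir's profit: π = y_{Nadir}(265 − 4(y_{Nadir} + y_{Pike})) − 41y_{Nadir} − y_{Nadir}².
∂π/∂y_{Nadir} = 224 − 10y_{Nadir} − 4y_{Pike} = 0, so y_{Nadir} = 22.4 − 0.4y_{Pike}.
Setting y_{Nadir} = y_{Pike} in the reaction function: y_{Nadir} = 22.4 − 0.4y_{Nadir}, so y_{Nadir} = 22.4 / 1.4 = 16.

16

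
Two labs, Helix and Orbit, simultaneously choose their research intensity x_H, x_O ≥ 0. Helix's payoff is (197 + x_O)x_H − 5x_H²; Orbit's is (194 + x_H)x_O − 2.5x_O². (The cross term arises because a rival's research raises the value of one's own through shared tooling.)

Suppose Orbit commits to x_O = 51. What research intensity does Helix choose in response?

Expanding Helix's payoff: 197x_H + x_Ox_H − 5x_H².
∂π/∂x_H = 197 + x_O − 10x_H = 0, so x_H = 19.7 + 0.1x_O.
At x_O = 51: x_H = 19.7 + 0.1·51 = 24.8.

24.8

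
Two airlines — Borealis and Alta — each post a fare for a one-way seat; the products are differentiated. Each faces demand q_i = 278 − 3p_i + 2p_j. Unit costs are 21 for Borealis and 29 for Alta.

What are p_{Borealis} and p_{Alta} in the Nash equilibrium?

Borealis's profit: π = (p_{Borealis} − 21)(278 − 3p_{Borealis} + 2p_{Alta}).
∂π/∂p_{Borealis} = 341 − 6p_{Borealis} + 2p_{Alta} = 0 ⇒ p_{Borealis} = 341/6 + (1/3)p_{Alta}.
Similarly p_{Alta} = 365/6 + (1/3)p_{Borealis}.
Solving the two reaction functions simultaneously: (1 − (1/3)(1/3))p_{Borealis} = 341/6 + (1/3)·(365/6), so (8/9)p_{Borealis} = 694/9 and p_{Borealis} = 86.75.
Then p_{Alta} = 365/6 + (1/3)·86.75 = 89.75.

86.75, 89.75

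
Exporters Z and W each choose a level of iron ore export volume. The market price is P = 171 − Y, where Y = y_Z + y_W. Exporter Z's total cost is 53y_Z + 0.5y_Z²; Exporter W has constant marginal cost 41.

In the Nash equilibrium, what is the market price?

95.4

Exporter Z's profit: π = y_Z(171 − (y_Z + y_W)) − 53y_Z − 0.5y_Z².
∂π/∂y_Z = 118 − 3y_Z − y_W = 0, so y_Z = 118/3 − (1/3)y_W.
For W: ∂π/∂y_W = 130 − 2y_W − y_Z = 0 ⇒ y_W = 65 − 0.5y_Z.
Plugging y_W into Z's best response: y_Z = 118/3 − (1/3)(65 − 0.5y_Z) ⇒ (5/6)y_Z = 53/3, so y_Z = 21.2.
Then y_W = 65 − 0.5·21.2 = 54.4.
Equilibrium price: P = 171 − 75.6 = 95.4.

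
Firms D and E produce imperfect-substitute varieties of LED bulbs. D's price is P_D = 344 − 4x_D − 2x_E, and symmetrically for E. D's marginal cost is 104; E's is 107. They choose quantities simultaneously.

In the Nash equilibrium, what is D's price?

Firm D's profit: π = x_D(344 − 4x_D − 2x_E) − 104x_D.
∂π/∂x_D = 240 − 8x_D − 2x_E = 0 ⇒ x_D = 30 − 0.25x_E.
Similarly x_E = 29.625 − 0.25x_D.
Substituting the second reaction function into the first: x_D = 30 − 0.25(29.625 − 0.25x_D), which gives 0.9375x_D = 723/32 ⇒ x_D = 24.1.
Then x_E = 29.625 − 0.25·24.1 = 23.6.
P_D = 344 − 4·24.1 − 2·23.6 = 200.4.

200.4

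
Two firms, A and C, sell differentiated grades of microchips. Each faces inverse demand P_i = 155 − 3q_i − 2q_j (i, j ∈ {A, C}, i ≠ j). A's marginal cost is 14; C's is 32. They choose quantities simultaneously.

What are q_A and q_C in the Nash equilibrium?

18.75, 14.25

Firm A's profit: π = q_A(155 − 3q_A − 2q_C) − 14q_A.
∂π/∂q_A = 141 − 6q_A − 2q_C = 0 ⇒ q_A = 23.5 − (1/3)q_C.
Similarly q_C = 20.5 − (1/3)q_A.
Solving the two reaction functions simultaneously: (1 − (−1/3)(−1/3))q_A = 23.5 − (1/3)·20.5, so (8/9)q_A = 50/3 and q_A = 18.75.
Then q_C = 20.5 − (1/3)·18.75 = 14.25.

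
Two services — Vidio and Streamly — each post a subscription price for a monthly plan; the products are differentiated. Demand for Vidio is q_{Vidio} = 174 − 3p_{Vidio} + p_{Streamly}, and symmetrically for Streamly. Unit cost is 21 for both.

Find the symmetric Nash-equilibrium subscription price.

Vidio's profit: π = (p_{Vidio} − 21)(174 − 3p_{Vidio} + p_{Streamly}).
∂π/∂p_{Vidio} = 237 − 6p_{Vidio} + p_{Streamly} = 0 ⇒ p_{Vidio} = 39.5 + (1/6)p_{Streamly}.
The game is symmetric, so in equilibrium p_{Streamly} = p_{Vidio}: the reaction function gives (5/6)p_{Vidio} = 39.5, hence p_{Vidio} = 47.4.

47.4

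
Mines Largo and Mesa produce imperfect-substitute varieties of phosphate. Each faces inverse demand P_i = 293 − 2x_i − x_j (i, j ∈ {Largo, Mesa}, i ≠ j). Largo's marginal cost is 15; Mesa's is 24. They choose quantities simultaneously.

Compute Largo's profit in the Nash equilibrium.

6316.88

Mine Largo's profit: π = x_{Largo}(293 − 2x_{Largo} − x_{Mesa}) − 15x_{Largo}.
∂π/∂x_{Largo} = 278 − 4x_{Largo} − x_{Mesa} = 0 ⇒ x_{Largo} = 69.5 − 0.25x_{Mesa}.
Similarly x_{Mesa} = 67.25 − 0.25x_{Largo}.
Solving the two reaction functions simultaneously: (1 − (−0.25)(−0.25))x_{Largo} = 69.5 − 0.25·67.25, so 0.9375x_{Largo} = 52.6875 and x_{Largo} = 56.2.
Then x_{Mesa} = 67.25 − 0.25·56.2 = 53.2.
P_{Largo} = 293 − 2·56.2 − 53.2 = 127.4.
Profit = (127.4 − 15)·56.2 = 6316.88.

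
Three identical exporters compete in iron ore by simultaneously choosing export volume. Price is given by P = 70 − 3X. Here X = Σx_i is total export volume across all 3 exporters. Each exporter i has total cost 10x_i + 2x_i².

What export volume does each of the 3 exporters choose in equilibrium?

3.75

A representative exporter's profit is π_i = x_i(70 − 3X) − 10x_i − 2x_i², with X = x_i + Σ_{j≠i} x_j.
First-order condition: 60 − 10x_i − 3Σ_{j≠i} x_j = 0.
Imposing symmetry (x_j = x for all j) turns Σ_{j≠i} x_j into 2x, so 60 = 16x and x = 3.75.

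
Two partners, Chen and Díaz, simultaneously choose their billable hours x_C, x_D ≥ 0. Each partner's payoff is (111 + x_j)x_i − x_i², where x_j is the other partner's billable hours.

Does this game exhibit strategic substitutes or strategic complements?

strategic complements

Chen's payoff is (111 + x_D)x_C − x_C².
∂π/∂x_C = 111 + x_D − 2x_C = 0, so x_C = 55.5 + 0.5x_D.
The best-response slope dx_C/dx_D = 0.5 > 0: the reaction function is upward-sloping, so the choices are strategic complements.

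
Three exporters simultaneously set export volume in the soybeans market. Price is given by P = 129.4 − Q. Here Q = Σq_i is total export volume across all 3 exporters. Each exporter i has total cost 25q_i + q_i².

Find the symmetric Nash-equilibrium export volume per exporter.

17.4

A representative exporter's profit is π_i = q_i(129.4 − Q) − 25q_i − q_i², with Q = q_i + Σ_{j≠i} q_j.
First-order condition: 104.4 − 4q_i − Σ_{j≠i} q_j = 0.
In a symmetric equilibrium every exporter chooses the same q, so Σ_{j≠i} q_j = 2q. The condition becomes 104.4 − 6q = 0, giving q = 104.4/6 = 17.4.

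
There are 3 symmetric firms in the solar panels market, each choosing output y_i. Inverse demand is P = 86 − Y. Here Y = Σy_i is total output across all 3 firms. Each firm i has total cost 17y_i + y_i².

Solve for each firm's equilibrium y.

A representative firm's profit is π_i = y_i(86 − Y) − 17y_i − y_i², with Y = y_i + Σ_{j≠i} y_j.
First-order condition: 69 − 4y_i − Σ_{j≠i} y_j = 0.
With identical firms, set every y_j = y: then 69 − 4y − 2y = 0, i.e. y = 69/6 = 11.5.

11.5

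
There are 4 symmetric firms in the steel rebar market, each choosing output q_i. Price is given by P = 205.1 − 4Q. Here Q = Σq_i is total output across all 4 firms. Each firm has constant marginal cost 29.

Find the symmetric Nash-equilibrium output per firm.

A representative firm's profit is π_i = q_i(205.1 − 4Q) − 29q_i, with Q = q_i + Σ_{j≠i} q_j.
First-order condition: 176.1 − 8q_i − 4Σ_{j≠i} q_j = 0.
In a symmetric equilibrium every firm chooses the same q, so Σ_{j≠i} q_j = 3q. The condition becomes 176.1 − 20q = 0, giving q = 176.1/20 = 8.805.

8.805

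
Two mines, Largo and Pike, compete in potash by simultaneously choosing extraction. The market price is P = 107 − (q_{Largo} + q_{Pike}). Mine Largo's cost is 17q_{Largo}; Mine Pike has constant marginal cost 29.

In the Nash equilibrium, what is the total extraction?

56

Mine Largo's profit: π = q_{Largo}(107 − (q_{Largo} + q_{Pike})) − 17q_{Largo}.
∂π/∂q_{Largo} = 90 − 2q_{Largo} − q_{Pike} = 0, so q_{Largo} = 45 − 0.5q_{Pike}.
By the same steps for Pike: q_{Pike} = 39 − 0.5q_{Largo}.
Substituting the second reaction function into the first: q_{Largo} = 45 − 0.5(39 − 0.5q_{Largo}), which gives 0.75q_{Largo} = 25.5 ⇒ q_{Largo} = 34.
Then q_{Pike} = 39 − 0.5·34 = 22.
Total extraction: 34 + 22 = 56.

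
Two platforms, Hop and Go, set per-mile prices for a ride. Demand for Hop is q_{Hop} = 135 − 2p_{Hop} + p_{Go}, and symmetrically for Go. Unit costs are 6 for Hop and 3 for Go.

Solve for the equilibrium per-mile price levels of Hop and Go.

48.6, 47.4

Hop's profit: π = (p_{Hop} − 6)(135 − 2p_{Hop} + p_{Go}).
∂π/∂p_{Hop} = 147 − 4p_{Hop} + p_{Go} = 0 ⇒ p_{Hop} = 36.75 + 0.25p_{Go}.
Similarly p_{Go} = 35.25 + 0.25p_{Hop}.
Solving the two reaction functions simultaneously: (1 − (0.25)(0.25))p_{Hop} = 36.75 + 0.25·35.25, so 0.9375p_{Hop} = 45.5625 and p_{Hop} = 48.6.
Then p_{Go} = 35.25 + 0.25·48.6 = 47.4.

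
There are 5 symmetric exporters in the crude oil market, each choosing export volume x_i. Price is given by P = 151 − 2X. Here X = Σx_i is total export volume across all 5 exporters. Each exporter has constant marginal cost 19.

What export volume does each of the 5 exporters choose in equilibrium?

11

A representative exporter's profit is π_i = x_i(151 − 2X) − 19x_i, with X = x_i + Σ_{j≠i} x_j.
First-order condition: 132 − 4x_i − 2Σ_{j≠i} x_j = 0.
In a symmetric equilibrium every exporter chooses the same x, so Σ_{j≠i} x_j = 4x. The condition becomes 132 − 12x = 0, giving x = 132/12 = 11.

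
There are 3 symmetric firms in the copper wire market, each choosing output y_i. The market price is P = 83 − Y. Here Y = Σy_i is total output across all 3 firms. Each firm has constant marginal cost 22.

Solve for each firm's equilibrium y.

15.25

A representative firm's profit is π_i = y_i(83 − Y) − 22y_i, with Y = y_i + Σ_{j≠i} y_j.
First-order condition: 61 − 2y_i − Σ_{j≠i} y_j = 0.
Imposing symmetry (y_j = y for all j) turns Σ_{j≠i} y_j into 2y, so 61 = 4y and y = 15.25.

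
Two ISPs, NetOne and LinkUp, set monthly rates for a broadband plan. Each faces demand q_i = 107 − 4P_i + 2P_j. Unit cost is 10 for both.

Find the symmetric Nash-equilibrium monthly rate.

NetOne's profit: π = (P_{NetOne} − 10)(107 − 4P_{NetOne} + 2P_{LinkUp}).
∂π/∂P_{NetOne} = 147 − 8P_{NetOne} + 2P_{LinkUp} = 0 ⇒ P_{NetOne} = 18.375 + 0.25P_{LinkUp}.
Setting P_{NetOne} = P_{LinkUp} in the reaction function: P_{NetOne} = 18.375 + 0.25P_{NetOne}, so P_{NetOne} = 18.375 / 0.75 = 24.5.

24.5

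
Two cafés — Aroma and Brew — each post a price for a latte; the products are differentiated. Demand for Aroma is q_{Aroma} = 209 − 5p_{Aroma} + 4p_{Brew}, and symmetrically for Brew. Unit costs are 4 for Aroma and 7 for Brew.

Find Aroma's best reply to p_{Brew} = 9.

Aroma's profit: π = (p_{Aroma} − 4)(209 − 5p_{Aroma} + 4p_{Brew}).
∂π/∂p_{Aroma} = 229 − 10p_{Aroma} + 4p_{Brew} = 0 ⇒ p_{Aroma} = 22.9 + 0.4p_{Brew}.
At p_{Brew} = 9: p_{Aroma} = 22.9 + 0.4·9 = 26.5.

26.5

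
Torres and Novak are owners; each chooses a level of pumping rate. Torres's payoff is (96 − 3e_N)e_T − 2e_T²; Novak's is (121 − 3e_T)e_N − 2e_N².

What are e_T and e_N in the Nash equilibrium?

3, 28

Expanding Torres's payoff: 96e_T − 3e_Ne_T − 2e_T².
∂π/∂e_T = 96 − 3e_N − 4e_T = 0, so e_T = 24 − 0.75e_N.
Likewise for Novak: e_N = 30.25 − 0.75e_T.
Solving the two reaction functions simultaneously: (1 − (−0.75)(−0.75))e_T = 24 − 0.75·30.25, so 0.4375e_T = 1.3125 and e_T = 3.
Then e_N = 30.25 − 0.75·3 = 28.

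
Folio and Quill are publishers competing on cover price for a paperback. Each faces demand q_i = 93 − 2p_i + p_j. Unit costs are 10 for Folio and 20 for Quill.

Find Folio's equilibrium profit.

Folio's profit: π = (p_{Folio} − 10)(93 − 2p_{Folio} + p_{Quill}).
∂π/∂p_{Folio} = 113 − 4p_{Folio} + p_{Quill} = 0 ⇒ p_{Folio} = 28.25 + 0.25p_{Quill}.
Similarly p_{Quill} = 33.25 + 0.25p_{Folio}.
Solving the two reaction functions simultaneously: (1 − (0.25)(0.25))p_{Folio} = 28.25 + 0.25·33.25, so 0.9375p_{Folio} = 36.5625 and p_{Folio} = 39.
Then p_{Quill} = 33.25 + 0.25·39 = 43.
q_{Folio} = 93 − 2·39 + 43 = 58.
Profit = (39 − 10)·58 = 1682.

1682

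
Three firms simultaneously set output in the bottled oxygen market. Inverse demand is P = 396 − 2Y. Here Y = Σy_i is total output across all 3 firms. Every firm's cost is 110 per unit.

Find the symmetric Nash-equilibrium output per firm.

A representative firm's profit is π_i = y_i(396 − 2Y) − 110y_i, with Y = y_i + Σ_{j≠i} y_j.
First-order condition: 286 − 4y_i − 2Σ_{j≠i} y_j = 0.
With identical firms, set every y_j = y: then 286 − 4y − 4y = 0, i.e. y = 286/8 = 35.75.

35.75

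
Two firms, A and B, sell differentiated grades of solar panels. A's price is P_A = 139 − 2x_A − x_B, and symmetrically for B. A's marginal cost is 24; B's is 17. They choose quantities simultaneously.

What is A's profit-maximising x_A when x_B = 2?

28.25

Firm A's profit: π = x_A(139 − 2x_A − x_B) − 24x_A.
∂π/∂x_A = 115 − 4x_A − x_B = 0 ⇒ x_A = 28.75 − 0.25x_B.
At x_B = 2: x_A = 28.75 − 0.25·2 = 28.25.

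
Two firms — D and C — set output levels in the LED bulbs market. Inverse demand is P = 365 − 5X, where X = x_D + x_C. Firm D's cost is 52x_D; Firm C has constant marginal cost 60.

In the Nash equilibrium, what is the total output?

Firm D's profit: π = x_D(365 − 5(x_D + x_C)) − 52x_D.
∂π/∂x_D = 313 − 10x_D − 5x_C = 0, so x_D = 31.3 − 0.5x_C.
By the same steps for C: x_C = 30.5 − 0.5x_D.
Substituting the second reaction function into the first: x_D = 31.3 − 0.5(30.5 − 0.5x_D), which gives 0.75x_D = 16.05 ⇒ x_D = 21.4.
Then x_C = 30.5 − 0.5·21.4 = 19.8.
Total output: 21.4 + 19.8 = 41.2.

41.2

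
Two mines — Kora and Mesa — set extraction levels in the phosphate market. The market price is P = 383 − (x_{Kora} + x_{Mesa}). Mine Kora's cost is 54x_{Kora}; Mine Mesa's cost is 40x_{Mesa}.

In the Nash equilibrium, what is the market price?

Mine Kora's profit: π = x_{Kora}(383 − (x_{Kora} + x_{Mesa})) − 54x_{Kora}.
∂π/∂x_{Kora} = 329 − 2x_{Kora} − x_{Mesa} = 0, so x_{Kora} = 164.5 − 0.5x_{Mesa}.
By the same steps for Mesa: x_{Mesa} = 171.5 − 0.5x_{Kora}.
Plugging x_{Mesa} into Kora's best response: x_{Kora} = 164.5 − 0.5(171.5 − 0.5x_{Kora}) ⇒ 0.75x_{Kora} = 78.75, so x_{Kora} = 105.
Then x_{Mesa} = 171.5 − 0.5·105 = 119.
Equilibrium price: P = 383 − 224 = 159.

159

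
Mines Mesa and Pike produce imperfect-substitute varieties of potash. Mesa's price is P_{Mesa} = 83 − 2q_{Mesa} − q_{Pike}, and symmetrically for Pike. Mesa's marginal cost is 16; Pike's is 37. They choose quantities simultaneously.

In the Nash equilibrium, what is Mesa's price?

45.6

Mine Mesa's profit: π = q_{Mesa}(83 − 2q_{Mesa} − q_{Pike}) − 16q_{Mesa}.
∂π/∂q_{Mesa} = 67 − 4q_{Mesa} − q_{Pike} = 0 ⇒ q_{Mesa} = 16.75 − 0.25q_{Pike}.
Similarly q_{Pike} = 11.5 − 0.25q_{Mesa}.
Solving the two reaction functions simultaneously: (1 − (−0.25)(−0.25))q_{Mesa} = 16.75 − 0.25·11.5, so 0.9375q_{Mesa} = 13.875 and q_{Mesa} = 14.8.
Then q_{Pike} = 11.5 − 0.25·14.8 = 7.8.
P_{Mesa} = 83 − 2·14.8 − 7.8 = 45.6.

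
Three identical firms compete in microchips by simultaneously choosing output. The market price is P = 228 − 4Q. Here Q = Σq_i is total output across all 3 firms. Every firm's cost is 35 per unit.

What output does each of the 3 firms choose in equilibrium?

12.0625

A representative firm's profit is π_i = q_i(228 − 4Q) − 35q_i, with Q = q_i + Σ_{j≠i} q_j.
First-order condition: 193 − 8q_i − 4Σ_{j≠i} q_j = 0.
With identical firms, set every q_j = q: then 193 − 8q − 8q = 0, i.e. q = 193/16 = 12.0625.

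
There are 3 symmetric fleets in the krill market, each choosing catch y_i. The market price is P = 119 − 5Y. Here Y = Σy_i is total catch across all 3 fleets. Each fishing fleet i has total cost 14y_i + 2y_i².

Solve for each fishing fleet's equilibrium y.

4.375

A representative fishing fleet's profit is π_i = y_i(119 − 5Y) − 14y_i − 2y_i², with Y = y_i + Σ_{j≠i} y_j.
First-order condition: 105 − 14y_i − 5Σ_{j≠i} y_j = 0.
With identical fishing fleets, set every y_j = y: then 105 − 14y − 10y = 0, i.e. y = 105/24 = 4.375.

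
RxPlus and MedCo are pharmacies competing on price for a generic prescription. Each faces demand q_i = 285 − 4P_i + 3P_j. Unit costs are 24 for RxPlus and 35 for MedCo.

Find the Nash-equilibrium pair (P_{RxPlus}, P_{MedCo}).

78.6, 82.6

RxPlus's profit: π = (P_{RxPlus} − 24)(285 − 4P_{RxPlus} + 3P_{MedCo}).
∂π/∂P_{RxPlus} = 381 − 8P_{RxPlus} + 3P_{MedCo} = 0 ⇒ P_{RxPlus} = 47.625 + 0.375P_{MedCo}.
Similarly P_{MedCo} = 53.125 + 0.375P_{RxPlus}.
Substituting the second reaction function into the first: P_{RxPlus} = 47.625 + 0.375(53.125 + 0.375P_{RxPlus}), which gives (55/64)P_{RxPlus} = 4323/64 ⇒ P_{RxPlus} = 78.6.
Then P_{MedCo} = 53.125 + 0.375·78.6 = 82.6.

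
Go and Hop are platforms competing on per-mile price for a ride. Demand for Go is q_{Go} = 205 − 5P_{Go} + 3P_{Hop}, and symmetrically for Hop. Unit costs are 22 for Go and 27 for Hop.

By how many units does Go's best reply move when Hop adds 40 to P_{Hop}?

12

Go's profit: π = (P_{Go} − 22)(205 − 5P_{Go} + 3P_{Hop}).
∂π/∂P_{Go} = 315 − 10P_{Go} + 3P_{Hop} = 0 ⇒ P_{Go} = 31.5 + 0.3P_{Hop}.
The reaction-function slope is 0.3, so a 40-unit rise in P_{Hop} moves P_{Go} by 0.3 × 40 = 12. Go's best response rises — the actions are strategic complements.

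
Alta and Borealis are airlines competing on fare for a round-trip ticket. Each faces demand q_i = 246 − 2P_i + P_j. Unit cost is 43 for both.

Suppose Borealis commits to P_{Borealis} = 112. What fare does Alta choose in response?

Alta's profit: π = (P_{Alta} − 43)(246 − 2P_{Alta} + P_{Borealis}).
∂π/∂P_{Alta} = 332 − 4P_{Alta} + P_{Borealis} = 0 ⇒ P_{Alta} = 83 + 0.25P_{Borealis}.
At P_{Borealis} = 112: P_{Alta} = 83 + 0.25·112 = 111.

111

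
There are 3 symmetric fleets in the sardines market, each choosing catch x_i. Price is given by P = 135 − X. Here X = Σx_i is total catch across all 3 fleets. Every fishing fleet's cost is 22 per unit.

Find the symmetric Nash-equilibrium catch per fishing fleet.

A representative fishing fleet's profit is π_i = x_i(135 − X) − 22x_i, with X = x_i + Σ_{j≠i} x_j.
First-order condition: 113 − 2x_i − Σ_{j≠i} x_j = 0.
With identical fishing fleets, set every x_j = x: then 113 − 2x − 2x = 0, i.e. x = 113/4 = 28.25.

28.25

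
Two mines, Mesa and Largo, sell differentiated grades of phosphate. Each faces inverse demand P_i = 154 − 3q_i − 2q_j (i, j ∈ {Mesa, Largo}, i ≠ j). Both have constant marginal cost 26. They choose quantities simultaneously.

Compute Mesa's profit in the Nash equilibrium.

Mine Mesa's profit: π = q_{Mesa}(154 − 3q_{Mesa} − 2q_{Largo}) − 26q_{Mesa}.
∂π/∂q_{Mesa} = 128 − 6q_{Mesa} − 2q_{Largo} = 0 ⇒ q_{Mesa} = 64/3 − (1/3)q_{Largo}.
By symmetry q_{Largo} = q_{Mesa}; substituting into the reaction function, (4/3)q_{Mesa} = 64/3 and q_{Mesa} = 16.
P_{Mesa} = 154 − 3·16 − 2·16 = 74.
Profit = (74 − 26)·16 = 768.

768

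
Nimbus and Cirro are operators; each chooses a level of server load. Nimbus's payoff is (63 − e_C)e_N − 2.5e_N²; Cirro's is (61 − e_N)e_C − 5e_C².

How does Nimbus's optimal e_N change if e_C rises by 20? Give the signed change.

-4

Expanding Nimbus's payoff: 63e_N − e_Ce_N − 2.5e_N².
∂π/∂e_N = 63 − e_C − 5e_N = 0, so e_N = 12.6 − 0.2e_C.
The reaction-function slope is −0.2, so a 20-unit rise in e_C moves e_N by −0.2 × 20 = −4. Nimbus's best response falls — the actions are strategic substitutes.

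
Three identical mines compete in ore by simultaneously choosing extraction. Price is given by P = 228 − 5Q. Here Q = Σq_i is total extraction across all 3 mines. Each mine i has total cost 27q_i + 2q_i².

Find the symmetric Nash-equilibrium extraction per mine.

A representative mine's profit is π_i = q_i(228 − 5Q) − 27q_i − 2q_i², with Q = q_i + Σ_{j≠i} q_j.
First-order condition: 201 − 14q_i − 5Σ_{j≠i} q_j = 0.
Imposing symmetry (q_j = q for all j) turns Σ_{j≠i} q_j into 2q, so 201 = 24q and q = 8.375.

8.375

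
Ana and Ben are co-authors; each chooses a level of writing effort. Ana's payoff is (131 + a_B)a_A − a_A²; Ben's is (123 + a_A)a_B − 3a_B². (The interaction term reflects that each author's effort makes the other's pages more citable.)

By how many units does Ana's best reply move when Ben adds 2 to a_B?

1

Expanding Ana's payoff: 131a_A + a_Ba_A − a_A².
∂π/∂a_A = 131 + a_B − 2a_A = 0, so a_A = 65.5 + 0.5a_B.
The reaction-function slope is 0.5, so a 2-unit rise in a_B moves a_A by 0.5 × 2 = 1. Ana's best response rises — the actions are strategic complements.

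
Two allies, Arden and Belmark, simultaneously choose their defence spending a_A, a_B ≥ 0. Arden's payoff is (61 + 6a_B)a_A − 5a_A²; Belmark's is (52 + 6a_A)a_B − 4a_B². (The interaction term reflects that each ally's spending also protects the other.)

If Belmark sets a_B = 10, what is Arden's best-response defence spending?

12.1

Expanding Arden's payoff: 61a_A + 6a_Ba_A − 5a_A².
∂π/∂a_A = 61 + 6a_B − 10a_A = 0, so a_A = 6.1 + 0.6a_B.
At a_B = 10: a_A = 6.1 + 0.6·10 = 12.1.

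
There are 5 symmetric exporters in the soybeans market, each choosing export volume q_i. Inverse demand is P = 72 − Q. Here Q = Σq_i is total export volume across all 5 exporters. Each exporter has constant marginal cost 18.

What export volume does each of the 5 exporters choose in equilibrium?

9

A representative exporter's profit is π_i = q_i(72 − Q) − 18q_i, with Q = q_i + Σ_{j≠i} q_j.
First-order condition: 54 − 2q_i − Σ_{j≠i} q_j = 0.
Imposing symmetry (q_j = q for all j) turns Σ_{j≠i} q_j into 4q, so 54 = 6q and q = 9.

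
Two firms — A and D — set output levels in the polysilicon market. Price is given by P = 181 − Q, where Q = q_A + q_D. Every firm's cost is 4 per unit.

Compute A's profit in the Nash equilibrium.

3481

Firm A's profit: π = q_A(181 − (q_A + q_D)) − 4q_A.
∂π/∂q_A = 177 − 2q_A − q_D = 0, so q_A = 88.5 − 0.5q_D.
The game is symmetric, so in equilibrium q_D = q_A: the reaction function gives 1.5q_A = 88.5, hence q_A = 59.
Price P = 181 − 118 = 63.
A's profit: (63 − 4)·59 = 3481.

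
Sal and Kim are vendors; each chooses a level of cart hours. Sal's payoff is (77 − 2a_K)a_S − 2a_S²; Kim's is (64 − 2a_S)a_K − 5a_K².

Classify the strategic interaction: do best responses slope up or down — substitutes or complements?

Expanding Sal's payoff: 77a_S − 2a_Ka_S − 2a_S².
∂π/∂a_S = 77 − 2a_K − 4a_S = 0, so a_S = 19.25 − 0.5a_K.
The best-response slope da_S/da_K = −0.5 < 0: the reaction function is downward-sloping, so the choices are strategic substitutes.

strategic substitutes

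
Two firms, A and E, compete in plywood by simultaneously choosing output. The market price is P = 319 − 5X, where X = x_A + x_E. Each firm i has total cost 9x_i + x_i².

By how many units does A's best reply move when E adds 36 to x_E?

-15

Firm A's profit: π = x_A(319 − 5(x_A + x_E)) − 9x_A − x_A².
∂π/∂x_A = 310 − 12x_A − 5x_E = 0, so x_A = 155/6 − (5/12)x_E.
The reaction-function slope is −5/12, so a 36-unit rise in x_E moves x_A by −5/12 × 36 = −15. A's best response falls — the actions are strategic substitutes.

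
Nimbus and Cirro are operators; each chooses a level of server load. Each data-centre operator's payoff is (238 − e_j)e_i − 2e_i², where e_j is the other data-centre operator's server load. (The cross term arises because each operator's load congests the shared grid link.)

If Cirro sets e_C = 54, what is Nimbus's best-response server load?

46

Nimbus's payoff is (238 − e_C)e_N − 2e_N².
∂π/∂e_N = 238 − e_C − 4e_N = 0, so e_N = 59.5 − 0.25e_C.
At e_C = 54: e_N = 59.5 − 0.25·54 = 46.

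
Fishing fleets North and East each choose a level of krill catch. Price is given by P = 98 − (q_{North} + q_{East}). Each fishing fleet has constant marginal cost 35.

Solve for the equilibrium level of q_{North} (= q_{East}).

Fishing fleet North's profit: π = q_{North}(98 − (q_{North} + q_{East})) − 35q_{North}.
∂π/∂q_{North} = 63 − 2q_{North} − q_{East} = 0, so q_{North} = 31.5 − 0.5q_{East}.
The game is symmetric, so in equilibrium q_{East} = q_{North}: the reaction function gives 1.5q_{North} = 31.5, hence q_{North} = 21.

21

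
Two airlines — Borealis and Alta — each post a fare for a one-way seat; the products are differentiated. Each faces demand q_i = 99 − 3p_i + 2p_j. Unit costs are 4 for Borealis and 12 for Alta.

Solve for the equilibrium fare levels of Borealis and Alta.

29.25, 32.25

Borealis's profit: π = (p_{Borealis} − 4)(99 − 3p_{Borealis} + 2p_{Alta}).
∂π/∂p_{Borealis} = 111 − 6p_{Borealis} + 2p_{Alta} = 0 ⇒ p_{Borealis} = 18.5 + (1/3)p_{Alta}.
Similarly p_{Alta} = 22.5 + (1/3)p_{Borealis}.
Solving the two reaction functions simultaneously: (1 − (1/3)(1/3))p_{Borealis} = 18.5 + (1/3)·22.5, so (8/9)p_{Borealis} = 26 and p_{Borealis} = 29.25.
Then p_{Alta} = 22.5 + (1/3)·29.25 = 32.25.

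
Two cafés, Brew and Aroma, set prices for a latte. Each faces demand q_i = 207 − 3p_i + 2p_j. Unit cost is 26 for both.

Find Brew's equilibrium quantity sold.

135.75

Brew's profit: π = (p_{Brew} − 26)(207 − 3p_{Brew} + 2p_{Aroma}).
∂π/∂p_{Brew} = 285 − 6p_{Brew} + 2p_{Aroma} = 0 ⇒ p_{Brew} = 47.5 + (1/3)p_{Aroma}.
By symmetry p_{Aroma} = p_{Brew}; substituting into the reaction function, (2/3)p_{Brew} = 47.5 and p_{Brew} = 71.25.
q_{Brew} = 207 − 3·71.25 + 2·71.25 = 135.75.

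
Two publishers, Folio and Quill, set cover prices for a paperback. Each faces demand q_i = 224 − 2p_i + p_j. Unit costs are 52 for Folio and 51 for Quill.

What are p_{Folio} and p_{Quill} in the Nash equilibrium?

109.2, 108.8

Folio's profit: π = (p_{Folio} − 52)(224 − 2p_{Folio} + p_{Quill}).
∂π/∂p_{Folio} = 328 − 4p_{Folio} + p_{Quill} = 0 ⇒ p_{Folio} = 82 + 0.25p_{Quill}.
Similarly p_{Quill} = 81.5 + 0.25p_{Folio}.
Solving the two reaction functions simultaneously: (1 − (0.25)(0.25))p_{Folio} = 82 + 0.25·81.5, so 0.9375p_{Folio} = 102.375 and p_{Folio} = 109.2.
Then p_{Quill} = 81.5 + 0.25·109.2 = 108.8.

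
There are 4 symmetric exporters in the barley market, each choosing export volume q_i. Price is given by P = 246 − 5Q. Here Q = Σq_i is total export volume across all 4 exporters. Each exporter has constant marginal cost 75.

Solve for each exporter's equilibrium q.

6.84

A representative exporter's profit is π_i = q_i(246 − 5Q) − 75q_i, with Q = q_i + Σ_{j≠i} q_j.
First-order condition: 171 − 10q_i − 5Σ_{j≠i} q_j = 0.
With identical exporters, set every q_j = q: then 171 − 10q − 15q = 0, i.e. q = 171/25 = 6.84.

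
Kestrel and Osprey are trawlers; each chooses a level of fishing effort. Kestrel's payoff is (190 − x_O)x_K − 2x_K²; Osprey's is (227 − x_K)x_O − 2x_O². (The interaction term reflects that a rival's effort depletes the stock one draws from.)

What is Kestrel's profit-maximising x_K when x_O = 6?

46

Expanding Kestrel's payoff: 190x_K − x_Ox_K − 2x_K².
∂π/∂x_K = 190 − x_O − 4x_K = 0, so x_K = 47.5 − 0.25x_O.
At x_O = 6: x_K = 47.5 − 0.25·6 = 46.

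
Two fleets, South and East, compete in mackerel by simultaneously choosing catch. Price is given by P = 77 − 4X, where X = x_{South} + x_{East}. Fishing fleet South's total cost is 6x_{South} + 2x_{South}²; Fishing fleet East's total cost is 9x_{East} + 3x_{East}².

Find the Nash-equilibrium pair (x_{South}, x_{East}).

Fishing fleet South's profit: π = x_{South}(77 − 4(x_{South} + x_{East})) − 6x_{South} − 2x_{South}².
∂π/∂x_{South} = 71 − 12x_{South} − 4x_{East} = 0, so x_{South} = 71/12 − (1/3)x_{East}.
For East: ∂π/∂x_{East} = 68 − 14x_{East} − 4x_{South} = 0 ⇒ x_{East} = 34/7 − (2/7)x_{South}.
Solving the two reaction functions simultaneously: (1 − (−1/3)(−2/7))x_{South} = 71/12 − (1/3)·(34/7), so (19/21)x_{South} = 361/84 and x_{South} = 4.75.
Then x_{East} = 34/7 − (2/7)·4.75 = 3.5.

4.75, 3.5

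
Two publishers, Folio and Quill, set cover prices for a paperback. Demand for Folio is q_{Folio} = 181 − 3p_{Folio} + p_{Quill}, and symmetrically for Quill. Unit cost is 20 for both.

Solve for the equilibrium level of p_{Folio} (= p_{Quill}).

48.2

Folio's profit: π = (p_{Folio} − 20)(181 − 3p_{Folio} + p_{Quill}).
∂π/∂p_{Folio} = 241 − 6p_{Folio} + p_{Quill} = 0 ⇒ p_{Folio} = 241/6 + (1/6)p_{Quill}.
By symmetry p_{Quill} = p_{Folio}; substituting into the reaction function, (5/6)p_{Folio} = 241/6 and p_{Folio} = 48.2.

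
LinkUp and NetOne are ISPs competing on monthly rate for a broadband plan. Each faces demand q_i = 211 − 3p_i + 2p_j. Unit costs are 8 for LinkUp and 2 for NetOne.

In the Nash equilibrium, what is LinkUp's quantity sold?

LinkUp's profit: π = (p_{LinkUp} − 8)(211 − 3p_{LinkUp} + 2p_{NetOne}).
∂π/∂p_{LinkUp} = 235 − 6p_{LinkUp} + 2p_{NetOne} = 0 ⇒ p_{LinkUp} = 235/6 + (1/3)p_{NetOne}.
Similarly p_{NetOne} = 217/6 + (1/3)p_{LinkUp}.
Plugging p_{NetOne} into LinkUp's best response: p_{LinkUp} = 235/6 + (1/3)(217/6 + (1/3)p_{LinkUp}) ⇒ (8/9)p_{LinkUp} = 461/9, so p_{LinkUp} = 57.625.
Then p_{NetOne} = 217/6 + (1/3)·57.625 = 55.375.
q_{LinkUp} = 211 − 3·57.625 + 2·55.375 = 148.875.

148.875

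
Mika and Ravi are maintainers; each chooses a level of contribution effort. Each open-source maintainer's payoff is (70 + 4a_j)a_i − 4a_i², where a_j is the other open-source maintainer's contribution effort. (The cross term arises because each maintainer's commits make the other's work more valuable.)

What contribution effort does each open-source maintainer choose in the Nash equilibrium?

Mika's payoff is (70 + 4a_R)a_M − 4a_M².
∂π/∂a_M = 70 + 4a_R − 8a_M = 0, so a_M = 8.75 + 0.5a_R.
The game is symmetric, so in equilibrium a_R = a_M: the reaction function gives 0.5a_M = 8.75, hence a_M = 17.5.

17.5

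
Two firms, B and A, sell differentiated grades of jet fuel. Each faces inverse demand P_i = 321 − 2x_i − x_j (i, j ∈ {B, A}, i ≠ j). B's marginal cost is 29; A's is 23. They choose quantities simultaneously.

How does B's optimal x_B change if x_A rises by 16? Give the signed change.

Firm B's profit: π = x_B(321 − 2x_B − x_A) − 29x_B.
∂π/∂x_B = 292 − 4x_B − x_A = 0 ⇒ x_B = 73 − 0.25x_A.
The reaction-function slope is −0.25, so a 16-unit rise in x_A moves x_B by −0.25 × 16 = −4. B's best response falls — the actions are strategic substitutes.

-4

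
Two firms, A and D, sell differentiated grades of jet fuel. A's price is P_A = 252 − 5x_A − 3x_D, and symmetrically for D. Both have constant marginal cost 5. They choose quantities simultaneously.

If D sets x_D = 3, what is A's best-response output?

Firm A's profit: π = x_A(252 − 5x_A − 3x_D) − 5x_A.
∂π/∂x_A = 247 − 10x_A − 3x_D = 0 ⇒ x_A = 24.7 − 0.3x_D.
At x_D = 3: x_A = 24.7 − 0.3·3 = 23.8.

23.8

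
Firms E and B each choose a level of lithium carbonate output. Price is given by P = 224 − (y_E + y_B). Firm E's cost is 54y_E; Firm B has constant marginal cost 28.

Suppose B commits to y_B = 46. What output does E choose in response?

Firm E's profit: π = y_E(224 − (y_E + y_B)) − 54y_E.
∂π/∂y_E = 170 − 2y_E − y_B = 0, so y_E = 85 − 0.5y_B.
At y_B = 46: y_E = 85 − 0.5·46 = 62.

62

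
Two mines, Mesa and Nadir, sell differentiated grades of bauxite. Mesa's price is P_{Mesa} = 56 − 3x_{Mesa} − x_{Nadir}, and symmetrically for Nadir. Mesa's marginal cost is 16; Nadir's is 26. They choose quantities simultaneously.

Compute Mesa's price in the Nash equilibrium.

34

Mine Mesa's profit: π = x_{Mesa}(56 − 3x_{Mesa} − x_{Nadir}) − 16x_{Mesa}.
∂π/∂x_{Mesa} = 40 − 6x_{Mesa} − x_{Nadir} = 0 ⇒ x_{Mesa} = 20/3 − (1/6)x_{Nadir}.
Similarly x_{Nadir} = 5 − (1/6)x_{Mesa}.
Substituting the second reaction function into the first: x_{Mesa} = 20/3 − (1/6)(5 − (1/6)x_{Mesa}), which gives (35/36)x_{Mesa} = 35/6 ⇒ x_{Mesa} = 6.
Then x_{Nadir} = 5 − (1/6)·6 = 4.
P_{Mesa} = 56 − 3·6 − 4 = 34.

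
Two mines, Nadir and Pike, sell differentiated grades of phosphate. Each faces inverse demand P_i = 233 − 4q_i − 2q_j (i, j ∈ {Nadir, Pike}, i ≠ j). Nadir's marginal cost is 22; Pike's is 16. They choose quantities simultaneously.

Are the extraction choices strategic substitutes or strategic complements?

Mine Nadir's profit: π = q_{Nadir}(233 − 4q_{Nadir} − 2q_{Pike}) − 22q_{Nadir}.
∂π/∂q_{Nadir} = 211 − 8q_{Nadir} − 2q_{Pike} = 0 ⇒ q_{Nadir} = 26.375 − 0.25q_{Pike}.
The best-response slope dq_{Nadir}/dq_{Pike} = −0.25 < 0: the reaction function is downward-sloping, so the choices are strategic substitutes.

strategic substitutes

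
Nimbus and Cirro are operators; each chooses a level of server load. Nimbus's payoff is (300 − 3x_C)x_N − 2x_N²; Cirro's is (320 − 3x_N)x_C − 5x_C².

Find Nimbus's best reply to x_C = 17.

Expanding Nimbus's payoff: 300x_N − 3x_Cx_N − 2x_N².
∂π/∂x_N = 300 − 3x_C − 4x_N = 0, so x_N = 75 − 0.75x_C.
At x_C = 17: x_N = 75 − 0.75·17 = 62.25.

62.25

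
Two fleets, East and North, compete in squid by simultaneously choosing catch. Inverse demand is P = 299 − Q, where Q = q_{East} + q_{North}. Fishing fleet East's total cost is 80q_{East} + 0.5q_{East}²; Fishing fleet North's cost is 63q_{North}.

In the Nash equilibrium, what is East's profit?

2448.24

Fishing fleet East's profit: π = q_{East}(299 − (q_{East} + q_{North})) − 80q_{East} − 0.5q_{East}².
∂π/∂q_{East} = 219 − 3q_{East} − q_{North} = 0, so q_{East} = 73 − (1/3)q_{North}.
For North: ∂π/∂q_{North} = 236 − 2q_{North} − q_{East} = 0 ⇒ q_{North} = 118 − 0.5q_{East}.
Substituting the second reaction function into the first: q_{East} = 73 − (1/3)(118 − 0.5q_{East}), which gives (5/6)q_{East} = 101/3 ⇒ q_{East} = 40.4.
Then q_{North} = 118 − 0.5·40.4 = 97.8.
Price P = 299 − 138.2 = 160.8.
East's profit: (160.8 − 80)·40.4 − 0.5(40.4)² = 2448.24.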